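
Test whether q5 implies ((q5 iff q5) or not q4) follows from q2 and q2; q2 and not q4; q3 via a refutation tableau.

Yes

Initial set: {(q2 and q2); (q2 and not q4); q3; not (q5 implies ((q5 iff q5) or not q4))}.
(q2 and q2): α-rule — add q2, q2.
(q2 and not q4): α-rule — add q2, not q4.
not (q5 implies ((q5 iff q5) or not q4)): α-rule — add q5, not ((q5 iff q5) or not q4).
not ((q5 iff q5) or not q4): α-rule — add not (q5 iff q5), not not q4.
× closes — contains both q4 and not q4.
All 1 branch closes.
Every branch closed, so the premises entail the conclusion.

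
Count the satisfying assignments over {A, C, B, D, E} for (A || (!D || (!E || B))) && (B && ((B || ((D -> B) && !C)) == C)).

Initial set: {((A || (!D || (!E || B))) && (B && ((B || ((D -> B) && !C)) == C)))}.
((A || (!D || (!E || B))) && (B && ((B || ((D -> B) && !C)) == C))): α-rule — add (A || (!D || (!E || B))), (B && ((B || ((D -> B) && !C)) == C)).
(B && ((B || ((D -> B) && !C)) == C)): α-rule — add B, ((B || ((D -> B) && !C)) == C).
(A || (!D || (!E || B))): β-rule — branch into A  //  (!D || (!E || B)).
  branch 1 (add A):
    ((B || ((D -> B) && !C)) == C): β-rule — branch into (B || ((D -> B) && !C)), C  //  !(B || ((D -> B) && !C)), !C.
      branch 1.1 (add (B || ((D -> B) && !C)), C):
        (B || ((D -> B) && !C)): β-rule — branch into B  //  ((D -> B) && !C).
          branch 1.1.1 (add B):
            ○ open, literals {A=1, B=1, C=1}.
          branch 1.1.2 (add ((D -> B) && !C)):
            ((D -> B) && !C): α-rule — add (D -> B), !C.
            × closes — contains both C and !C.
      branch 1.2 (add !(B || ((D -> B) && !C)), !C):
        !(B || ((D -> B) && !C)): α-rule — add !B, !((D -> B) && !C).
        × closes — contains both B and !B.
  branch 2 (add (!D || (!E || B))):
    ((B || ((D -> B) && !C)) == C): β-rule — branch into (B || ((D -> B) && !C)), C  //  !(B || ((D -> B) && !C)), !C.
      branch 2.1 (add (B || ((D -> B) && !C)), C):
        (!D || (!E || B)): β-rule — branch into !D  //  (!E || B).
          branch 2.1.1 (add !D):
            (B || ((D -> B) && !C)): β-rule — branch into B  //  ((D -> B) && !C).
              branch 2.1.1.1 (add B):
                ○ open, literals {B=1, C=1, D=0}.
              branch 2.1.1.2 (add ((D -> B) && !C)):
                ((D -> B) && !C): α-rule — add (D -> B), !C.
                × closes — contains both C and !C.
          branch 2.1.2 (add (!E || B)):
            (B || ((D -> B) && !C)): β-rule — branch into B  //  ((D -> B) && !C).
              branch 2.1.2.1 (add B):
                (!E || B): β-rule — branch into !E  //  B.
                  branch 2.1.2.1.1 (add !E):
                    ○ open, literals {B=1, C=1, E=0}.
                  branch 2.1.2.1.2 (add B):
                    ○ open, literals {B=1, C=1}.
              branch 2.1.2.2 (add ((D -> B) && !C)):
                ((D -> B) && !C): α-rule — add (D -> B), !C.
                × closes — contains both C and !C.
      branch 2.2 (add !(B || ((D -> B) && !C)), !C):
        !(B || ((D -> B) && !C)): α-rule — add !B, !((D -> B) && !C).
        × closes — contains both B and !B.
5 branches closed, 4 open.
Each open branch fixes some atoms; the unmentioned ones are free. Counting distinct full assignments: branch {A=1, B=1, C=1} (D, E) contributes 4 new; branch {B=1, C=1, D=0} (A, E) contributes 2 new; branch {B=1, C=1, E=0} (A, D) contributes 1 new; branch {B=1, C=1} (A, D, E) contributes 1 new. Total: 8.

8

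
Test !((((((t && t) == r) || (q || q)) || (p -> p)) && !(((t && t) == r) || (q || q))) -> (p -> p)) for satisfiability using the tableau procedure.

Initial set: {!((((((t && t) == r) || (q || q)) || (p -> p)) && !(((t && t) == r) || (q || q))) -> (p -> p))}.
!((((((t && t) == r) || (q || q)) || (p -> p)) && !(((t && t) == r) || (q || q))) -> (p -> p)): α-rule — add (((((t && t) == r) || (q || q)) || (p -> p)) && !(((t && t) == r) || (q || q))), !(p -> p).
(((((t && t) == r) || (q || q)) || (p -> p)) && !(((t && t) == r) || (q || q))): α-rule — add ((((t && t) == r) || (q || q)) || (p -> p)), !(((t && t) == r) || (q || q)).
!(p -> p): α-rule — add p, !p.
× closes — contains both p and !p.
All 1 branch closes.
Every branch closed; the formula is unsatisfiable.

Unsatisfiable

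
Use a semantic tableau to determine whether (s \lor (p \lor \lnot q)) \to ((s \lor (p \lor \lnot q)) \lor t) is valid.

Valid

Assume the negation and expand:
Initial set: {\lnot ((s \lor (p \lor \lnot q)) \to ((s \lor (p \lor \lnot q)) \lor t))}.
\lnot ((s \lor (p \lor \lnot q)) \to ((s \lor (p \lor \lnot q)) \lor t)): α-rule — add (s \lor (p \lor \lnot q)), \lnot ((s \lor (p \lor \lnot q)) \lor t).
\lnot ((s \lor (p \lor \lnot q)) \lor t): α-rule — add \lnot (s \lor (p \lor \lnot q)), \lnot t.
\lnot (s \lor (p \lor \lnot q)): α-rule — add \lnot s, \lnot (p \lor \lnot q).
\lnot (p \lor \lnot q): α-rule — add \lnot p, \lnot \lnot q.
(s \lor (p \lor \lnot q)): β-rule — branch into s  //  (p \lor \lnot q).
  branch 1 (add s):
    × closes — contains both s and \lnot s.
  branch 2 (add (p \lor \lnot q)):
    (p \lor \lnot q): β-rule — branch into p  //  \lnot q.
      branch 2.1 (add p):
        × closes — contains both p and \lnot p.
      branch 2.2 (add \lnot q):
        × closes — contains both q and \lnot q.
All 3 branches close.
Every branch closed, so the negation is unsatisfiable and the formula is valid.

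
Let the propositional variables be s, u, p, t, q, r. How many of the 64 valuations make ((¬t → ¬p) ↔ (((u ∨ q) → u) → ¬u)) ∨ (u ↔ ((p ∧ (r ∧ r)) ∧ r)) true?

40

Initial set: {(((¬t → ¬p) ↔ (((u ∨ q) → u) → ¬u)) ∨ (u ↔ ((p ∧ (r ∧ r)) ∧ r)))}.
(((¬t → ¬p) ↔ (((u ∨ q) → u) → ¬u)) ∨ (u ↔ ((p ∧ (r ∧ r)) ∧ r))): β-rule — branch into ((¬t → ¬p) ↔ (((u ∨ q) → u) → ¬u))  //  (u ↔ ((p ∧ (r ∧ r)) ∧ r)).
  branch 1 (add ((¬t → ¬p) ↔ (((u ∨ q) → u) → ¬u))):
    ((¬t → ¬p) ↔ (((u ∨ q) → u) → ¬u)): β-rule — branch into (¬t → ¬p), (((u ∨ q) → u) → ¬u)  //  ¬(¬t → ¬p), ¬(((u ∨ q) → u) → ¬u).
      branch 1.1 (add (¬t → ¬p), (((u ∨ q) → u) → ¬u)):
        (¬t → ¬p): β-rule — branch into ¬¬t  //  ¬p.
          branch 1.1.1 (add ¬¬t):
            (((u ∨ q) → u) → ¬u): β-rule — branch into ¬((u ∨ q) → u)  //  ¬u.
              branch 1.1.1.1 (add ¬((u ∨ q) → u)):
                ¬((u ∨ q) → u): α-rule — add (u ∨ q), ¬u.
                (u ∨ q): β-rule — branch into u  //  q.
                  branch 1.1.1.1.1 (add u):
                    × closes — contains both u and ¬u.
                  branch 1.1.1.1.2 (add q):
                    ○ open, literals {q=T, t=T, u=F}.
              branch 1.1.1.2 (add ¬u):
                ○ open, literals {t=T, u=F}.
          branch 1.1.2 (add ¬p):
            (((u ∨ q) → u) → ¬u): β-rule — branch into ¬((u ∨ q) → u)  //  ¬u.
              branch 1.1.2.1 (add ¬((u ∨ q) → u)):
                ¬((u ∨ q) → u): α-rule — add (u ∨ q), ¬u.
                (u ∨ q): β-rule — branch into u  //  q.
                  branch 1.1.2.1.1 (add u):
                    × closes — contains both u and ¬u.
                  branch 1.1.2.1.2 (add q):
                    ○ open, literals {p=F, q=T, u=F}.
              branch 1.1.2.2 (add ¬u):
                ○ open, literals {p=F, u=F}.
      branch 1.2 (add ¬(¬t → ¬p), ¬(((u ∨ q) → u) → ¬u)):
        ¬(¬t → ¬p): α-rule — add ¬t, ¬¬p.
        ¬(((u ∨ q) → u) → ¬u): α-rule — add ((u ∨ q) → u), ¬¬u.
        ((u ∨ q) → u): β-rule — branch into ¬(u ∨ q)  //  u.
          branch 1.2.1 (add ¬(u ∨ q)):
            ¬(u ∨ q): α-rule — add ¬u, ¬q.
            × closes — contains both u and ¬u.
          branch 1.2.2 (add u):
            ○ open, literals {p=T, t=F, u=T}.
  branch 2 (add (u ↔ ((p ∧ (r ∧ r)) ∧ r))):
    (u ↔ ((p ∧ (r ∧ r)) ∧ r)): β-rule — branch into u, ((p ∧ (r ∧ r)) ∧ r)  //  ¬u, ¬((p ∧ (r ∧ r)) ∧ r).
      branch 2.1 (add u, ((p ∧ (r ∧ r)) ∧ r)):
        ((p ∧ (r ∧ r)) ∧ r): α-rule — add (p ∧ (r ∧ r)), r.
        (p ∧ (r ∧ r)): α-rule — add p, (r ∧ r).
        (r ∧ r): α-rule — add r, r.
        ○ open, literals {p=T, r=T, u=T}.
      branch 2.2 (add ¬u, ¬((p ∧ (r ∧ r)) ∧ r)):
        ¬((p ∧ (r ∧ r)) ∧ r): β-rule — branch into ¬(p ∧ (r ∧ r))  //  ¬r.
          branch 2.2.1 (add ¬(p ∧ (r ∧ r))):
            ¬(p ∧ (r ∧ r)): β-rule — branch into ¬p  //  ¬(r ∧ r).
              branch 2.2.1.1 (add ¬p):
                ○ open, literals {p=F, u=F}.
              branch 2.2.1.2 (add ¬(r ∧ r)):
                ¬(r ∧ r): β-rule — branch into ¬r  //  ¬r.
                  branch 2.2.1.2.1 (add ¬r):
                    ○ open, literals {r=F, u=F}.
                  branch 2.2.1.2.2 (add ¬r):
                    ○ open, literals {r=F, u=F}.
          branch 2.2.2 (add ¬r):
            ○ open, literals {r=F, u=F}.
3 branches closed, 10 open.
Each open branch fixes some atoms; the unmentioned ones are free. Counting distinct full assignments: branch {q=T, t=T, u=F} (s, p, r) contributes 8 new; branch {t=T, u=F} (s, p, q, r) contributes 8 new; branch {p=F, q=T, u=F} (s, t, r) contributes 4 new; branch {p=F, u=F} (s, t, q, r) contributes 4 new; branch {p=T, t=F, u=T} (s, q, r) contributes 8 new; branch {p=T, r=T, u=T} (s, t, q) contributes 4 new; branch {p=F, u=F} (s, t, q, r) contributes 0 new; branch {r=F, u=F} (s, p, t, q) contributes 4 new; branch {r=F, u=F} (s, p, t, q) contributes 0 new; branch {r=F, u=F} (s, p, t, q) contributes 0 new. Total: 40.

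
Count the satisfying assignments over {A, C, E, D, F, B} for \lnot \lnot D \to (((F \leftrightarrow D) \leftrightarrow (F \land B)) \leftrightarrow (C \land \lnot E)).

Initial set: {(\lnot \lnot D \to (((F \leftrightarrow D) \leftrightarrow (F \land B)) \leftrightarrow (C \land \lnot E)))}.
(\lnot \lnot D \to (((F \leftrightarrow D) \leftrightarrow (F \land B)) \leftrightarrow (C \land \lnot E))): β-rule — branch into \lnot \lnot \lnot D  //  (((F \leftrightarrow D) \leftrightarrow (F \land B)) \leftrightarrow (C \land \lnot E)).
  branch 1 (add \lnot \lnot \lnot D):
    \lnot \lnot \lnot D: drop double negation, giving \lnot D.
    ○ open, literals {D=false}.
  branch 2 (add (((F \leftrightarrow D) \leftrightarrow (F \land B)) \leftrightarrow (C \land \lnot E))):
    (((F \leftrightarrow D) \leftrightarrow (F \land B)) \leftrightarrow (C \land \lnot E)): β-rule — branch into ((F \leftrightarrow D) \leftrightarrow (F \land B)), (C \land \lnot E)  //  \lnot ((F \leftrightarrow D) \leftrightarrow (F \land B)), \lnot (C \land \lnot E).
      branch 2.1 (add ((F \leftrightarrow D) \leftrightarrow (F \land B)), (C \land \lnot E)):
        (C \land \lnot E): α-rule — add C, \lnot E.
        ((F \leftrightarrow D) \leftrightarrow (F \land B)): β-rule — branch into (F \leftrightarrow D), (F \land B)  //  \lnot (F \leftrightarrow D), \lnot (F \land B).
          branch 2.1.1 (add (F \leftrightarrow D), (F \land B)):
            (F \land B): α-rule — add F, B.
            (F \leftrightarrow D): β-rule — branch into F, D  //  \lnot F, \lnot D.
              branch 2.1.1.1 (add F, D):
                ○ open, literals {B=true, C=true, D=true, E=false, F=true}.
              branch 2.1.1.2 (add \lnot F, \lnot D):
                × closes — contains both F and \lnot F.
          branch 2.1.2 (add \lnot (F \leftrightarrow D), \lnot (F \land B)):
            \lnot (F \leftrightarrow D): β-rule — branch into F, \lnot D  //  \lnot F, D.
              branch 2.1.2.1 (add F, \lnot D):
                \lnot (F \land B): β-rule — branch into \lnot F  //  \lnot B.
                  branch 2.1.2.1.1 (add \lnot F):
                    × closes — contains both F and \lnot F.
                  branch 2.1.2.1.2 (add \lnot B):
                    ○ open, literals {B=false, C=true, D=false, E=false, F=true}.
              branch 2.1.2.2 (add \lnot F, D):
                \lnot (F \land B): β-rule — branch into \lnot F  //  \lnot B.
                  branch 2.1.2.2.1 (add \lnot F):
                    ○ open, literals {C=true, D=true, E=false, F=false}.
                  branch 2.1.2.2.2 (add \lnot B):
                    ○ open, literals {B=false, C=true, D=true, E=false, F=false}.
      branch 2.2 (add \lnot ((F \leftrightarrow D) \leftrightarrow (F \land B)), \lnot (C \land \lnot E)):
        \lnot ((F \leftrightarrow D) \leftrightarrow (F \land B)): β-rule — branch into (F \leftrightarrow D), \lnot (F \land B)  //  \lnot (F \leftrightarrow D), (F \land B).
          branch 2.2.1 (add (F \leftrightarrow D), \lnot (F \land B)):
            \lnot (C \land \lnot E): β-rule — branch into \lnot C  //  \lnot \lnot E.
              branch 2.2.1.1 (add \lnot C):
                (F \leftrightarrow D): β-rule — branch into F, D  //  \lnot F, \lnot D.
                  branch 2.2.1.1.1 (add F, D):
                    \lnot (F \land B): β-rule — branch into \lnot F  //  \lnot B.
                      branch 2.2.1.1.1.1 (add \lnot F):
                        × closes — contains both F and \lnot F.
                      branch 2.2.1.1.1.2 (add \lnot B):
                        ○ open, literals {B=false, C=false, D=true, F=true}.
                  branch 2.2.1.1.2 (add \lnot F, \lnot D):
                    \lnot (F \land B): β-rule — branch into \lnot F  //  \lnot B.
                      branch 2.2.1.1.2.1 (add \lnot F):
                        ○ open, literals {C=false, D=false, F=false}.
                      branch 2.2.1.1.2.2 (add \lnot B):
                        ○ open, literals {B=false, C=false, D=false, F=false}.
              branch 2.2.1.2 (add \lnot \lnot E):
                (F \leftrightarrow D): β-rule — branch into F, D  //  \lnot F, \lnot D.
                  branch 2.2.1.2.1 (add F, D):
                    \lnot (F \land B): β-rule — branch into \lnot F  //  \lnot B.
                      branch 2.2.1.2.1.1 (add \lnot F):
                        × closes — contains both F and \lnot F.
                      branch 2.2.1.2.1.2 (add \lnot B):
                        ○ open, literals {B=false, D=true, E=true, F=true}.
                  branch 2.2.1.2.2 (add \lnot F, \lnot D):
                    \lnot (F \land B): β-rule — branch into \lnot F  //  \lnot B.
                      branch 2.2.1.2.2.1 (add \lnot F):
                        ○ open, literals {D=false, E=true, F=false}.
                      branch 2.2.1.2.2.2 (add \lnot B):
                        ○ open, literals {B=false, D=false, E=true, F=false}.
          branch 2.2.2 (add \lnot (F \leftrightarrow D), (F \land B)):
            (F \land B): α-rule — add F, B.
            \lnot (C \land \lnot E): β-rule — branch into \lnot C  //  \lnot \lnot E.
              branch 2.2.2.1 (add \lnot C):
                \lnot (F \leftrightarrow D): β-rule — branch into F, \lnot D  //  \lnot F, D.
                  branch 2.2.2.1.1 (add F, \lnot D):
                    ○ open, literals {B=true, C=false, D=false, F=true}.
                  branch 2.2.2.1.2 (add \lnot F, D):
                    × closes — contains both F and \lnot F.
              branch 2.2.2.2 (add \lnot \lnot E):
                \lnot (F \leftrightarrow D): β-rule — branch into F, \lnot D  //  \lnot F, D.
                  branch 2.2.2.2.1 (add F, \lnot D):
                    ○ open, literals {B=true, D=false, E=true, F=true}.
                  branch 2.2.2.2.2 (add \lnot F, D):
                    × closes — contains both F and \lnot F.
6 branches closed, 13 open.
Each open branch fixes some atoms; the unmentioned ones are free. Counting distinct full assignments: branch {D=false} (A, C, E, F, B) contributes 32 new; branch {B=true, C=true, D=true, E=false, F=true} (A) contributes 2 new; branch {B=false, C=true, D=false, E=false, F=true} (A) contributes 0 new; branch {C=true, D=true, E=false, F=false} (A, B) contributes 4 new; branch {B=false, C=true, D=true, E=false, F=false} (A) contributes 0 new; branch {B=false, C=false, D=true, F=true} (A, E) contributes 4 new; branch {C=false, D=false, F=false} (A, E, B) contributes 0 new; branch {B=false, C=false, D=false, F=false} (A, E) contributes 0 new; branch {B=false, D=true, E=true, F=true} (A, C) contributes 2 new; branch {D=false, E=true, F=false} (A, C, B) contributes 0 new; branch {B=false, D=false, E=true, F=false} (A, C) contributes 0 new; branch {B=true, C=false, D=false, F=true} (A, E) contributes 0 new; branch {B=true, D=false, E=true, F=true} (A, C) contributes 0 new. Total: 44.

44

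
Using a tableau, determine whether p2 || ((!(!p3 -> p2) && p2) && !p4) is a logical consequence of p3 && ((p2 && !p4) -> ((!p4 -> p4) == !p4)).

No

Initial set: {(p3 && ((p2 && !p4) -> ((!p4 -> p4) == !p4))); !(p2 || ((!(!p3 -> p2) && p2) && !p4))}.
(p3 && ((p2 && !p4) -> ((!p4 -> p4) == !p4))): α-rule — add p3, ((p2 && !p4) -> ((!p4 -> p4) == !p4)).
!(p2 || ((!(!p3 -> p2) && p2) && !p4)): α-rule — add !p2, !((!(!p3 -> p2) && p2) && !p4).
((p2 && !p4) -> ((!p4 -> p4) == !p4)): β-rule — branch into !(p2 && !p4)  //  ((!p4 -> p4) == !p4).
  branch 1 (add !(p2 && !p4)):
    !((!(!p3 -> p2) && p2) && !p4): β-rule — branch into !(!(!p3 -> p2) && p2)  //  !!p4.
      branch 1.1 (add !(!(!p3 -> p2) && p2)):
        !(p2 && !p4): β-rule — branch into !p2  //  !!p4.
          branch 1.1.1 (add !p2):
            !(!(!p3 -> p2) && p2): β-rule — branch into !!(!p3 -> p2)  //  !p2.
              branch 1.1.1.1 (add !!(!p3 -> p2)):
                !!(!p3 -> p2): β-rule — branch into !!p3  //  p2.
                  branch 1.1.1.1.1 (add !!p3):
                    ○ open, literals {p2=F, p3=T}.
                  branch 1.1.1.1.2 (add p2):
                    × closes — contains both p2 and !p2.
              branch 1.1.1.2 (add !p2):
                ○ open, literals {p2=F, p3=T}.
          branch 1.1.2 (add !!p4):
            !(!(!p3 -> p2) && p2): β-rule — branch into !!(!p3 -> p2)  //  !p2.
              branch 1.1.2.1 (add !!(!p3 -> p2)):
                !!(!p3 -> p2): β-rule — branch into !!p3  //  p2.
                  branch 1.1.2.1.1 (add !!p3):
                    ○ open, literals {p2=F, p3=T, p4=T}.
                  branch 1.1.2.1.2 (add p2):
                    × closes — contains both p2 and !p2.
              branch 1.1.2.2 (add !p2):
                ○ open, literals {p2=F, p3=T, p4=T}.
      branch 1.2 (add !!p4):
        !(p2 && !p4): β-rule — branch into !p2  //  !!p4.
          branch 1.2.1 (add !p2):
            ○ open, literals {p2=F, p3=T, p4=T}.
          branch 1.2.2 (add !!p4):
            ○ open, literals {p2=F, p3=T, p4=T}.
  branch 2 (add ((!p4 -> p4) == !p4)):
    !((!(!p3 -> p2) && p2) && !p4): β-rule — branch into !(!(!p3 -> p2) && p2)  //  !!p4.
      branch 2.1 (add !(!(!p3 -> p2) && p2)):
        ((!p4 -> p4) == !p4): β-rule — branch into (!p4 -> p4), !p4  //  !(!p4 -> p4), !!p4.
          branch 2.1.1 (add (!p4 -> p4), !p4):
            !(!(!p3 -> p2) && p2): β-rule — branch into !!(!p3 -> p2)  //  !p2.
              branch 2.1.1.1 (add !!(!p3 -> p2)):
                (!p4 -> p4): β-rule — branch into !!p4  //  p4.
                  branch 2.1.1.1.1 (add !!p4):
                    × closes — contains both p4 and !p4.
                  branch 2.1.1.1.2 (add p4):
                    × closes — contains both p4 and !p4.
              branch 2.1.1.2 (add !p2):
                (!p4 -> p4): β-rule — branch into !!p4  //  p4.
                  branch 2.1.1.2.1 (add !!p4):
                    × closes — contains both p4 and !p4.
                  branch 2.1.1.2.2 (add p4):
                    × closes — contains both p4 and !p4.
          branch 2.1.2 (add !(!p4 -> p4), !!p4):
            !(!p4 -> p4): α-rule — add !p4, !p4.
            × closes — contains both p4 and !p4.
      branch 2.2 (add !!p4):
        ((!p4 -> p4) == !p4): β-rule — branch into (!p4 -> p4), !p4  //  !(!p4 -> p4), !!p4.
          branch 2.2.1 (add (!p4 -> p4), !p4):
            × closes — contains both p4 and !p4.
          branch 2.2.2 (add !(!p4 -> p4), !!p4):
            !(!p4 -> p4): α-rule — add !p4, !p4.
            × closes — contains both p4 and !p4.
9 branches closed, 6 open.
An open branch gives a countermodel: p2=F, p3=T (unmentioned atoms arbitrary); the premises hold there but the conclusion fails.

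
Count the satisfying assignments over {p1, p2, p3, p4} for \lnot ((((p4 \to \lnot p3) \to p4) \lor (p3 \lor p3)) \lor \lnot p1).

Initial set: {\lnot ((((p4 \to \lnot p3) \to p4) \lor (p3 \lor p3)) \lor \lnot p1)}.
\lnot ((((p4 \to \lnot p3) \to p4) \lor (p3 \lor p3)) \lor \lnot p1): α-rule — add \lnot (((p4 \to \lnot p3) \to p4) \lor (p3 \lor p3)), \lnot \lnot p1.
\lnot (((p4 \to \lnot p3) \to p4) \lor (p3 \lor p3)): α-rule — add \lnot ((p4 \to \lnot p3) \to p4), \lnot (p3 \lor p3).
\lnot ((p4 \to \lnot p3) \to p4): α-rule — add (p4 \to \lnot p3), \lnot p4.
\lnot (p3 \lor p3): α-rule — add \lnot p3, \lnot p3.
(p4 \to \lnot p3): β-rule — branch into \lnot p4  //  \lnot p3.
  branch 1 (add \lnot p4):
    ○ open, literals {p1=true, p3=false, p4=false}.
  branch 2 (add \lnot p3):
    ○ open, literals {p1=true, p3=false, p4=false}.
0 branches closed, 2 open.
Each open branch fixes some atoms; the unmentioned ones are free. Counting distinct full assignments: branch {p1=true, p3=false, p4=false} (p2) contributes 2 new; branch {p1=true, p3=false, p4=false} (p2) contributes 0 new. Total: 2.

2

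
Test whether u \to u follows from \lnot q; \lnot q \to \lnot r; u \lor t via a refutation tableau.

Initial set: {\lnot q; (\lnot q \to \lnot r); (u \lor t); \lnot (u \to u)}.
\lnot (u \to u): α-rule — add u, \lnot u.
× closes — contains both u and \lnot u.
All 1 branch closes.
Every branch closed, so the premises entail the conclusion.

Yes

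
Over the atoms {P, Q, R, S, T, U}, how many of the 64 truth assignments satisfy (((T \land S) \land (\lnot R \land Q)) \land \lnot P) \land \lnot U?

Initial set: {((((T \land S) \land (\lnot R \land Q)) \land \lnot P) \land \lnot U)}.
((((T \land S) \land (\lnot R \land Q)) \land \lnot P) \land \lnot U): α-rule — add (((T \land S) \land (\lnot R \land Q)) \land \lnot P), \lnot U.
(((T \land S) \land (\lnot R \land Q)) \land \lnot P): α-rule — add ((T \land S) \land (\lnot R \land Q)), \lnot P.
((T \land S) \land (\lnot R \land Q)): α-rule — add (T \land S), (\lnot R \land Q).
(T \land S): α-rule — add T, S.
(\lnot R \land Q): α-rule — add \lnot R, Q.
○ open, literals {P=F, Q=T, R=F, S=T, T=T, U=F}.
0 branches closed, 1 open.
Each open branch fixes some atoms; the unmentioned ones are free. Counting distinct full assignments: branch {P=F, Q=T, R=F, S=T, T=T, U=F} (none free) contributes 1 new. Total: 1.

1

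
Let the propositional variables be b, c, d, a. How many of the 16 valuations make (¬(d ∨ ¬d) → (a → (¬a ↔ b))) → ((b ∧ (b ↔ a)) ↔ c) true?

Initial set: {((¬(d ∨ ¬d) → (a → (¬a ↔ b))) → ((b ∧ (b ↔ a)) ↔ c))}.
((¬(d ∨ ¬d) → (a → (¬a ↔ b))) → ((b ∧ (b ↔ a)) ↔ c)): β-rule — branch into ¬(¬(d ∨ ¬d) → (a → (¬a ↔ b)))  //  ((b ∧ (b ↔ a)) ↔ c).
  branch 1 (add ¬(¬(d ∨ ¬d) → (a → (¬a ↔ b)))):
    ¬(¬(d ∨ ¬d) → (a → (¬a ↔ b))): α-rule — add ¬(d ∨ ¬d), ¬(a → (¬a ↔ b)).
    ¬(d ∨ ¬d): α-rule — add ¬d, ¬¬d.
    × closes — contains both d and ¬d.
  branch 2 (add ((b ∧ (b ↔ a)) ↔ c)):
    ((b ∧ (b ↔ a)) ↔ c): β-rule — branch into (b ∧ (b ↔ a)), c  //  ¬(b ∧ (b ↔ a)), ¬c.
      branch 2.1 (add (b ∧ (b ↔ a)), c):
        (b ∧ (b ↔ a)): α-rule — add b, (b ↔ a).
        (b ↔ a): β-rule — branch into b, a  //  ¬b, ¬a.
          branch 2.1.1 (add b, a):
            ○ open, literals {a=1, b=1, c=1}.
          branch 2.1.2 (add ¬b, ¬a):
            × closes — contains both b and ¬b.
      branch 2.2 (add ¬(b ∧ (b ↔ a)), ¬c):
        ¬(b ∧ (b ↔ a)): β-rule — branch into ¬b  //  ¬(b ↔ a).
          branch 2.2.1 (add ¬b):
            ○ open, literals {b=0, c=0}.
          branch 2.2.2 (add ¬(b ↔ a)):
            ¬(b ↔ a): β-rule — branch into b, ¬a  //  ¬b, a.
              branch 2.2.2.1 (add b, ¬a):
                ○ open, literals {a=0, b=1, c=0}.
              branch 2.2.2.2 (add ¬b, a):
                ○ open, literals {a=1, b=0, c=0}.
2 branches closed, 4 open.
Each open branch fixes some atoms; the unmentioned ones are free. Counting distinct full assignments: branch {a=1, b=1, c=1} (d) contributes 2 new; branch {b=0, c=0} (d, a) contributes 4 new; branch {a=0, b=1, c=0} (d) contributes 2 new; branch {a=1, b=0, c=0} (d) contributes 0 new. Total: 8.

8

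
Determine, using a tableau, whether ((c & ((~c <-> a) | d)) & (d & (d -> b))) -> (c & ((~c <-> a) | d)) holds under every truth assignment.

Valid

Assume the negation and expand:
Initial set: {~(((c & ((~c <-> a) | d)) & (d & (d -> b))) -> (c & ((~c <-> a) | d)))}.
~(((c & ((~c <-> a) | d)) & (d & (d -> b))) -> (c & ((~c <-> a) | d))): α-rule — add ((c & ((~c <-> a) | d)) & (d & (d -> b))), ~(c & ((~c <-> a) | d)).
((c & ((~c <-> a) | d)) & (d & (d -> b))): α-rule — add (c & ((~c <-> a) | d)), (d & (d -> b)).
(c & ((~c <-> a) | d)): α-rule — add c, ((~c <-> a) | d).
(d & (d -> b)): α-rule — add d, (d -> b).
~(c & ((~c <-> a) | d)): β-rule — branch into ~c  //  ~((~c <-> a) | d).
  branch 1 (add ~c):
    × closes — contains both c and ~c.
  branch 2 (add ~((~c <-> a) | d)):
    ~((~c <-> a) | d): α-rule — add ~(~c <-> a), ~d.
    × closes — contains both d and ~d.
All 2 branches close.
Every branch closed, so the negation is unsatisfiable and the formula is valid.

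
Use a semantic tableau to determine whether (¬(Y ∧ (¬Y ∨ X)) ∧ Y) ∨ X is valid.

Not valid

Assume the negation and expand:
Initial set: {F ((¬(Y ∧ (¬Y ∨ X)) ∧ Y) ∨ X)}.
F ((¬(Y ∧ (¬Y ∨ X)) ∧ Y) ∨ X): α-rule — add F (¬(Y ∧ (¬Y ∨ X)) ∧ Y), F X.
F (¬(Y ∧ (¬Y ∨ X)) ∧ Y): β-rule — branch into F ¬(Y ∧ (¬Y ∨ X))  //  F Y.
  branch 1 (add F ¬(Y ∧ (¬Y ∨ X))):
    F ¬(Y ∧ (¬Y ∨ X)): α-rule — add T Y, T (¬Y ∨ X).
    T (¬Y ∨ X): β-rule — branch into T ¬Y  //  T X.
      branch 1.1 (add T ¬Y):
        × closes — contains both Y and ¬Y.
      branch 1.2 (add T X):
        × closes — contains both X and ¬X.
  branch 2 (add F Y):
    ○ open, literals {X=false, Y=false}.
2 branches closed, 1 open.
An open branch gives a countermodel: X=false, Y=false (unmentioned atoms arbitrary); under it the original formula is false.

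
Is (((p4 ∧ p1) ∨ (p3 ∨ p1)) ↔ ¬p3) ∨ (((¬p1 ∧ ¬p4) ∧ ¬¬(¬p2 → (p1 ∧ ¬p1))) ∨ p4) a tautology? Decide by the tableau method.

Assume the negation and expand:
Initial set: {¬((((p4 ∧ p1) ∨ (p3 ∨ p1)) ↔ ¬p3) ∨ (((¬p1 ∧ ¬p4) ∧ ¬¬(¬p2 → (p1 ∧ ¬p1))) ∨ p4))}.
¬((((p4 ∧ p1) ∨ (p3 ∨ p1)) ↔ ¬p3) ∨ (((¬p1 ∧ ¬p4) ∧ ¬¬(¬p2 → (p1 ∧ ¬p1))) ∨ p4)): α-rule — add ¬(((p4 ∧ p1) ∨ (p3 ∨ p1)) ↔ ¬p3), ¬(((¬p1 ∧ ¬p4) ∧ ¬¬(¬p2 → (p1 ∧ ¬p1))) ∨ p4).
¬(((¬p1 ∧ ¬p4) ∧ ¬¬(¬p2 → (p1 ∧ ¬p1))) ∨ p4): α-rule — add ¬((¬p1 ∧ ¬p4) ∧ ¬¬(¬p2 → (p1 ∧ ¬p1))), ¬p4.
¬(((p4 ∧ p1) ∨ (p3 ∨ p1)) ↔ ¬p3): β-rule — branch into ((p4 ∧ p1) ∨ (p3 ∨ p1)), ¬¬p3  //  ¬((p4 ∧ p1) ∨ (p3 ∨ p1)), ¬p3.
  branch 1 (add ((p4 ∧ p1) ∨ (p3 ∨ p1)), ¬¬p3):
    ¬((¬p1 ∧ ¬p4) ∧ ¬¬(¬p2 → (p1 ∧ ¬p1))): β-rule — branch into ¬(¬p1 ∧ ¬p4)  //  ¬¬¬(¬p2 → (p1 ∧ ¬p1)).
      branch 1.1 (add ¬(¬p1 ∧ ¬p4)):
        ((p4 ∧ p1) ∨ (p3 ∨ p1)): β-rule — branch into (p4 ∧ p1)  //  (p3 ∨ p1).
          branch 1.1.1 (add (p4 ∧ p1)):
            (p4 ∧ p1): α-rule — add p4, p1.
            × closes — contains both p4 and ¬p4.
          branch 1.1.2 (add (p3 ∨ p1)):
            ¬(¬p1 ∧ ¬p4): β-rule — branch into ¬¬p1  //  ¬¬p4.
              branch 1.1.2.1 (add ¬¬p1):
                (p3 ∨ p1): β-rule — branch into p3  //  p1.
                  branch 1.1.2.1.1 (add p3):
                    ○ open, literals {p1=true, p3=true, p4=false}.
                  branch 1.1.2.1.2 (add p1):
                    ○ open, literals {p1=true, p3=true, p4=false}.
              branch 1.1.2.2 (add ¬¬p4):
                × closes — contains both p4 and ¬p4.
      branch 1.2 (add ¬¬¬(¬p2 → (p1 ∧ ¬p1))):
        ¬¬¬(¬p2 → (p1 ∧ ¬p1)): drop double negation, giving ¬(¬p2 → (p1 ∧ ¬p1)).
        ¬(¬p2 → (p1 ∧ ¬p1)): α-rule — add ¬p2, ¬(p1 ∧ ¬p1).
        ((p4 ∧ p1) ∨ (p3 ∨ p1)): β-rule — branch into (p4 ∧ p1)  //  (p3 ∨ p1).
          branch 1.2.1 (add (p4 ∧ p1)):
            (p4 ∧ p1): α-rule — add p4, p1.
            × closes — contains both p4 and ¬p4.
          branch 1.2.2 (add (p3 ∨ p1)):
            ¬(p1 ∧ ¬p1): β-rule — branch into ¬p1  //  ¬¬p1.
              branch 1.2.2.1 (add ¬p1):
                (p3 ∨ p1): β-rule — branch into p3  //  p1.
                  branch 1.2.2.1.1 (add p3):
                    ○ open, literals {p1=false, p2=false, p3=true, p4=false}.
                  branch 1.2.2.1.2 (add p1):
                    × closes — contains both p1 and ¬p1.
              branch 1.2.2.2 (add ¬¬p1):
                (p3 ∨ p1): β-rule — branch into p3  //  p1.
                  branch 1.2.2.2.1 (add p3):
                    ○ open, literals {p1=true, p2=false, p3=true, p4=false}.
                  branch 1.2.2.2.2 (add p1):
                    ○ open, literals {p1=true, p2=false, p3=true, p4=false}.
  branch 2 (add ¬((p4 ∧ p1) ∨ (p3 ∨ p1)), ¬p3):
    ¬((p4 ∧ p1) ∨ (p3 ∨ p1)): α-rule — add ¬(p4 ∧ p1), ¬(p3 ∨ p1).
    ¬(p3 ∨ p1): α-rule — add ¬p3, ¬p1.
    ¬((¬p1 ∧ ¬p4) ∧ ¬¬(¬p2 → (p1 ∧ ¬p1))): β-rule — branch into ¬(¬p1 ∧ ¬p4)  //  ¬¬¬(¬p2 → (p1 ∧ ¬p1)).
      branch 2.1 (add ¬(¬p1 ∧ ¬p4)):
        ¬(p4 ∧ p1): β-rule — branch into ¬p4  //  ¬p1.
          branch 2.1.1 (add ¬p4):
            ¬(¬p1 ∧ ¬p4): β-rule — branch into ¬¬p1  //  ¬¬p4.
              branch 2.1.1.1 (add ¬¬p1):
                × closes — contains both p1 and ¬p1.
              branch 2.1.1.2 (add ¬¬p4):
                × closes — contains both p4 and ¬p4.
          branch 2.1.2 (add ¬p1):
            ¬(¬p1 ∧ ¬p4): β-rule — branch into ¬¬p1  //  ¬¬p4.
              branch 2.1.2.1 (add ¬¬p1):
                × closes — contains both p1 and ¬p1.
              branch 2.1.2.2 (add ¬¬p4):
                × closes — contains both p4 and ¬p4.
      branch 2.2 (add ¬¬¬(¬p2 → (p1 ∧ ¬p1))):
        ¬¬¬(¬p2 → (p1 ∧ ¬p1)): drop double negation, giving ¬(¬p2 → (p1 ∧ ¬p1)).
        ¬(¬p2 → (p1 ∧ ¬p1)): α-rule — add ¬p2, ¬(p1 ∧ ¬p1).
        ¬(p4 ∧ p1): β-rule — branch into ¬p4  //  ¬p1.
          branch 2.2.1 (add ¬p4):
            ¬(p1 ∧ ¬p1): β-rule — branch into ¬p1  //  ¬¬p1.
              branch 2.2.1.1 (add ¬p1):
                ○ open, literals {p1=false, p2=false, p3=false, p4=false}.
              branch 2.2.1.2 (add ¬¬p1):
                × closes — contains both p1 and ¬p1.
          branch 2.2.2 (add ¬p1):
            ¬(p1 ∧ ¬p1): β-rule — branch into ¬p1  //  ¬¬p1.
              branch 2.2.2.1 (add ¬p1):
                ○ open, literals {p1=false, p2=false, p3=false, p4=false}.
              branch 2.2.2.2 (add ¬¬p1):
                × closes — contains both p1 and ¬p1.
10 branches closed, 7 open.
An open branch gives a countermodel: p1=true, p3=true, p4=false (unmentioned atoms arbitrary); under it the original formula is false.

Not valid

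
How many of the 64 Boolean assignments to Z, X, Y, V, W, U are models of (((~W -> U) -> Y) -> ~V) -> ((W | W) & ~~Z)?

Initial set: {((((~W -> U) -> Y) -> ~V) -> ((W | W) & ~~Z))}.
((((~W -> U) -> Y) -> ~V) -> ((W | W) & ~~Z)): β-rule — branch into ~(((~W -> U) -> Y) -> ~V)  //  ((W | W) & ~~Z).
  branch 1 (add ~(((~W -> U) -> Y) -> ~V)):
    ~(((~W -> U) -> Y) -> ~V): α-rule — add ((~W -> U) -> Y), ~~V.
    ((~W -> U) -> Y): β-rule — branch into ~(~W -> U)  //  Y.
      branch 1.1 (add ~(~W -> U)):
        ~(~W -> U): α-rule — add ~W, ~U.
        ○ open, literals {U=false, V=true, W=false}.
      branch 1.2 (add Y):
        ○ open, literals {V=true, Y=true}.
  branch 2 (add ((W | W) & ~~Z)):
    ((W | W) & ~~Z): α-rule — add (W | W), ~~Z.
    ~~Z: drop double negation, giving Z.
    (W | W): β-rule — branch into W  //  W.
      branch 2.1 (add W):
        ○ open, literals {W=true, Z=true}.
      branch 2.2 (add W):
        ○ open, literals {W=true, Z=true}.
0 branches closed, 4 open.
Each open branch fixes some atoms; the unmentioned ones are free. Counting distinct full assignments: branch {U=false, V=true, W=false} (Z, X, Y) contributes 8 new; branch {V=true, Y=true} (Z, X, W, U) contributes 12 new; branch {W=true, Z=true} (X, Y, V, U) contributes 12 new; branch {W=true, Z=true} (X, Y, V, U) contributes 0 new. Total: 32.

32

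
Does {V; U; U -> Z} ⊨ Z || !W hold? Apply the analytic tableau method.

Initial set: {V; U; (U -> Z); !(Z || !W)}.
!(Z || !W): α-rule — add !Z, !!W.
(U -> Z): β-rule — branch into !U  //  Z.
  branch 1 (add !U):
    × closes — contains both U and !U.
  branch 2 (add Z):
    × closes — contains both Z and !Z.
All 2 branches close.
Every branch closed, so the premises entail the conclusion.

Yes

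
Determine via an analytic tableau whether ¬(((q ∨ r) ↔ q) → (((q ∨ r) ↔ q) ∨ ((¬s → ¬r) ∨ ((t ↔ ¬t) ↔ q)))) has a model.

Unsatisfiable

Initial set: {¬(((q ∨ r) ↔ q) → (((q ∨ r) ↔ q) ∨ ((¬s → ¬r) ∨ ((t ↔ ¬t) ↔ q))))}.
¬(((q ∨ r) ↔ q) → (((q ∨ r) ↔ q) ∨ ((¬s → ¬r) ∨ ((t ↔ ¬t) ↔ q)))): α-rule — add ((q ∨ r) ↔ q), ¬(((q ∨ r) ↔ q) ∨ ((¬s → ¬r) ∨ ((t ↔ ¬t) ↔ q))).
¬(((q ∨ r) ↔ q) ∨ ((¬s → ¬r) ∨ ((t ↔ ¬t) ↔ q))): α-rule — add ¬((q ∨ r) ↔ q), ¬((¬s → ¬r) ∨ ((t ↔ ¬t) ↔ q)).
¬((¬s → ¬r) ∨ ((t ↔ ¬t) ↔ q)): α-rule — add ¬(¬s → ¬r), ¬((t ↔ ¬t) ↔ q).
¬(¬s → ¬r): α-rule — add ¬s, ¬¬r.
((q ∨ r) ↔ q): β-rule — branch into (q ∨ r), q  //  ¬(q ∨ r), ¬q.
  branch 1 (add (q ∨ r), q):
    ¬((q ∨ r) ↔ q): β-rule — branch into (q ∨ r), ¬q  //  ¬(q ∨ r), q.
      branch 1.1 (add (q ∨ r), ¬q):
        × closes — contains both q and ¬q.
      branch 1.2 (add ¬(q ∨ r), q):
        ¬(q ∨ r): α-rule — add ¬q, ¬r.
        × closes — contains both q and ¬q.
  branch 2 (add ¬(q ∨ r), ¬q):
    ¬(q ∨ r): α-rule — add ¬q, ¬r.
    × closes — contains both r and ¬r.
All 3 branches close.
Every branch closed; the formula is unsatisfiable.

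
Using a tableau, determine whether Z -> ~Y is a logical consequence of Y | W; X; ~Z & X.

Yes

Initial set: {(Y | W); X; (~Z & X); ~(Z -> ~Y)}.
(~Z & X): α-rule — add ~Z, X.
~(Z -> ~Y): α-rule — add Z, ~~Y.
× closes — contains both Z and ~Z.
All 1 branch closes.
Every branch closed, so the premises entail the conclusion.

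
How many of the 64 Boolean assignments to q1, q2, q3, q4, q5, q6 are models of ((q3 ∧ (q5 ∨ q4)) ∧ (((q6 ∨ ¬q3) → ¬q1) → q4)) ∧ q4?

16

Initial set: {T (((q3 ∧ (q5 ∨ q4)) ∧ (((q6 ∨ ¬q3) → ¬q1) → q4)) ∧ q4)}.
T (((q3 ∧ (q5 ∨ q4)) ∧ (((q6 ∨ ¬q3) → ¬q1) → q4)) ∧ q4): α-rule — add T ((q3 ∧ (q5 ∨ q4)) ∧ (((q6 ∨ ¬q3) → ¬q1) → q4)), T q4.
T ((q3 ∧ (q5 ∨ q4)) ∧ (((q6 ∨ ¬q3) → ¬q1) → q4)): α-rule — add T (q3 ∧ (q5 ∨ q4)), T (((q6 ∨ ¬q3) → ¬q1) → q4).
T (q3 ∧ (q5 ∨ q4)): α-rule — add T q3, T (q5 ∨ q4).
T (((q6 ∨ ¬q3) → ¬q1) → q4): β-rule — branch into F ((q6 ∨ ¬q3) → ¬q1)  //  T q4.
  branch 1 (add F ((q6 ∨ ¬q3) → ¬q1)):
    F ((q6 ∨ ¬q3) → ¬q1): α-rule — add T (q6 ∨ ¬q3), F ¬q1.
    T (q5 ∨ q4): β-rule — branch into T q5  //  T q4.
      branch 1.1 (add T q5):
        T (q6 ∨ ¬q3): β-rule — branch into T q6  //  T ¬q3.
          branch 1.1.1 (add T q6):
            ○ open, literals {q1=true, q3=true, q4=true, q5=true, q6=true}.
          branch 1.1.2 (add T ¬q3):
            × closes — contains both q3 and ¬q3.
      branch 1.2 (add T q4):
        T (q6 ∨ ¬q3): β-rule — branch into T q6  //  T ¬q3.
          branch 1.2.1 (add T q6):
            ○ open, literals {q1=true, q3=true, q4=true, q6=true}.
          branch 1.2.2 (add T ¬q3):
            × closes — contains both q3 and ¬q3.
  branch 2 (add T q4):
    T (q5 ∨ q4): β-rule — branch into T q5  //  T q4.
      branch 2.1 (add T q5):
        ○ open, literals {q3=true, q4=true, q5=true}.
      branch 2.2 (add T q4):
        ○ open, literals {q3=true, q4=true}.
2 branches closed, 4 open.
Each open branch fixes some atoms; the unmentioned ones are free. Counting distinct full assignments: branch {q1=true, q3=true, q4=true, q5=true, q6=true} (q2) contributes 2 new; branch {q1=true, q3=true, q4=true, q6=true} (q2, q5) contributes 2 new; branch {q3=true, q4=true, q5=true} (q1, q2, q6) contributes 6 new; branch {q3=true, q4=true} (q1, q2, q5, q6) contributes 6 new. Total: 16.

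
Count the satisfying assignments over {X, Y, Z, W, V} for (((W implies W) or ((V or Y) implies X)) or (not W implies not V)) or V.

Initial set: {T ((((W implies W) or ((V or Y) implies X)) or (not W implies not V)) or V)}.
T ((((W implies W) or ((V or Y) implies X)) or (not W implies not V)) or V): β-rule — branch into T (((W implies W) or ((V or Y) implies X)) or (not W implies not V))  //  T V.
  branch 1 (add T (((W implies W) or ((V or Y) implies X)) or (not W implies not V))):
    T (((W implies W) or ((V or Y) implies X)) or (not W implies not V)): β-rule — branch into T ((W implies W) or ((V or Y) implies X))  //  T (not W implies not V).
      branch 1.1 (add T ((W implies W) or ((V or Y) implies X))):
        T ((W implies W) or ((V or Y) implies X)): β-rule — branch into T (W implies W)  //  T ((V or Y) implies X).
          branch 1.1.1 (add T (W implies W)):
            T (W implies W): β-rule — branch into F W  //  T W.
              branch 1.1.1.1 (add F W):
                ○ open, literals {W=false}.
              branch 1.1.1.2 (add T W):
                ○ open, literals {W=true}.
          branch 1.1.2 (add T ((V or Y) implies X)):
            T ((V or Y) implies X): β-rule — branch into F (V or Y)  //  T X.
              branch 1.1.2.1 (add F (V or Y)):
                F (V or Y): α-rule — add F V, F Y.
                ○ open, literals {V=false, Y=false}.
              branch 1.1.2.2 (add T X):
                ○ open, literals {X=true}.
      branch 1.2 (add T (not W implies not V)):
        T (not W implies not V): β-rule — branch into F not W  //  T not V.
          branch 1.2.1 (add F not W):
            ○ open, literals {W=true}.
          branch 1.2.2 (add T not V):
            ○ open, literals {V=false}.
  branch 2 (add T V):
    ○ open, literals {V=true}.
0 branches closed, 7 open.
Each open branch fixes some atoms; the unmentioned ones are free. Counting distinct full assignments: branch {W=false} (X, Y, Z, V) contributes 16 new; branch {W=true} (X, Y, Z, V) contributes 16 new; branch {V=false, Y=false} (X, Z, W) contributes 0 new; branch {X=true} (Y, Z, W, V) contributes 0 new; branch {W=true} (X, Y, Z, V) contributes 0 new; branch {V=false} (X, Y, Z, W) contributes 0 new; branch {V=true} (X, Y, Z, W) contributes 0 new. Total: 32.

32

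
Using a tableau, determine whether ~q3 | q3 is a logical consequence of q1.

Yes

Initial set: {T q1; F (~q3 | q3)}.
F (~q3 | q3): α-rule — add F ~q3, F q3.
× closes — contains both q3 and ~q3.
All 1 branch closes.
Every branch closed, so the premises entail the conclusion.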